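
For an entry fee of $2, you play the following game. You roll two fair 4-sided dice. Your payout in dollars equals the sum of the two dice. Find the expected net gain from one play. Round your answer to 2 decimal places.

$3.00

Distribution of the sum of the two dice: 2 w.p. 1/16, 3 w.p. 1/8, 4 w.p. 3/16, 5 w.p. 1/4, 6 w.p. 3/16, 7 w.p. 1/8, …
E[payout] = (1/16)·2 + (1/8)·3 + (3/16)·4 + (1/4)·5 + (3/16)·6 + (1/8)·7 + (1/16)·8 = 5
Expected profit = 5 − 2 = 3 ≈ $3.00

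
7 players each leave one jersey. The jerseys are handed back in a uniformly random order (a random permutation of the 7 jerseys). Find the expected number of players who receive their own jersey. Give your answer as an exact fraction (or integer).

1

Let Xᵢ = 1 if person i gets their own jersey. For each i, P(Xᵢ=1) = 1/7.
By linearity of expectation, E[X₁+…+X_7] = 7·(1/7) = 1.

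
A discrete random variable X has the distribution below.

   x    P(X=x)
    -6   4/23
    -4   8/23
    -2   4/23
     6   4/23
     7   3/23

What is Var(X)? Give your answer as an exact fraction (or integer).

E[X] = (4/23)·(-6) + (8/23)·(-4) + (4/23)·(-2) + (4/23)·6 + (3/23)·7 = -19/23
E[X²] = (4/23)·36 + (8/23)·16 + (4/23)·4 + (4/23)·36 + (3/23)·49 = 579/23
Var(X) = 579/23 − (-19/23)² = 12956/529

12956/529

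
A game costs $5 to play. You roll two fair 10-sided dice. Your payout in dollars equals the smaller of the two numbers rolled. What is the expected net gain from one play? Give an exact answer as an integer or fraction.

Distribution of the smaller of the two numbers rolled: 1 w.p. 19/100, 2 w.p. 17/100, 3 w.p. 3/20, 4 w.p. 13/100, 5 w.p. 11/100, 6 w.p. 9/100, …
E[payout] = (19/100)·1 + (17/100)·2 + (3/20)·3 + (13/100)·4 + (11/100)·5 + (9/100)·6 + (7/100)·7 + (1/20)·8 + (3/100)·9 + (1/100)·10 = 77/20
Expected profit = 77/20 − 5 = -23/20

-23/20 dollars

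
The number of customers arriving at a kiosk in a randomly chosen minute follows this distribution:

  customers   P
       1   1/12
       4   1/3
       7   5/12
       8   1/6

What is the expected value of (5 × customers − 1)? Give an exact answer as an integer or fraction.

E[5x-1] = (1/12)·4 + (1/3)·19 + (5/12)·34 + (1/6)·39
     = 82/3

82/3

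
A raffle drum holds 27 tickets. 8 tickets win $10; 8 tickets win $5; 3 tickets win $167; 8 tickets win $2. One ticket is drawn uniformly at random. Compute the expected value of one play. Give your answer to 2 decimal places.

E[payout] = (8/27)·10 + (8/27)·5 + (3/27)·167 + (8/27)·2 = 637/27
≈ $23.59

$23.59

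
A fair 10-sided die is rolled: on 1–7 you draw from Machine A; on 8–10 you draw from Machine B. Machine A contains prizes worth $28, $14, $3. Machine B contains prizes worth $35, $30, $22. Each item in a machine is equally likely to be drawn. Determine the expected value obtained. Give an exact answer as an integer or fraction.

E[X | Machine A] = (28 + 14 + 3)/3 = 15
E[X | Machine B] = (35 + 30 + 22)/3 = 29
E[X] = (7/10)·15 + (3/10)·29 = 96/5

96/5 dollars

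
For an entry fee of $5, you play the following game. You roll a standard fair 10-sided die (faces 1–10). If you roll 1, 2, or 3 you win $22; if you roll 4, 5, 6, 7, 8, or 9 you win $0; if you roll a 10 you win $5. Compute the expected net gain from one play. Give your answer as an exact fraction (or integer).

21/10 dollars

E[payout] = (3/5)·0 + (1/10)·5 + (3/10)·22 = 71/10
Expected profit = 71/10 − 5 = 21/10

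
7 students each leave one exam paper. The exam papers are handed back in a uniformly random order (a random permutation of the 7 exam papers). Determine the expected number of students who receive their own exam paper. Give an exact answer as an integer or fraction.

Let Xᵢ = 1 if person i gets their own exam paper. For each i, P(Xᵢ=1) = 1/7.
By linearity of expectation, E[X₁+…+X_7] = 7·(1/7) = 1.

1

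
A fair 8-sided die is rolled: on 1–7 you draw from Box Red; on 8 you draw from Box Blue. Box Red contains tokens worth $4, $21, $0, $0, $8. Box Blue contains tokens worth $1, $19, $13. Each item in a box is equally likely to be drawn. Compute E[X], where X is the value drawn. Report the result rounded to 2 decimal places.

$7.15

E[X | Box Red] = (4 + 21 + 0 + 0 + 8)/5 = 33/5
E[X | Box Blue] = (1 + 19 + 13)/3 = 11
E[X] = (7/8)·33/5 + (1/8)·11 = 143/20 ≈ 7.15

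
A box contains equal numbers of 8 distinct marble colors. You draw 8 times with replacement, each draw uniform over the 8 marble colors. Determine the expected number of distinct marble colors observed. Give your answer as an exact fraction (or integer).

Let Xⱼ=1 if type j appears at least once. P(Xⱼ=1) = 1 − ((8−1)/8)^8 = 11012415/16777216.
E[#distinct] = 8·11012415/16777216 = 11012415/2097152.

11012415/2097152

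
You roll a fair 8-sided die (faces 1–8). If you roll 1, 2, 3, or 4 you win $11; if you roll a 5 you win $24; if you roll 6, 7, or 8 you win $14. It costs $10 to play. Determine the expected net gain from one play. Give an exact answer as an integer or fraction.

15/4 dollars

E[payout] = (1/2)·11 + (3/8)·14 + (1/8)·24 = 55/4
Expected profit = 55/4 − 10 = 15/4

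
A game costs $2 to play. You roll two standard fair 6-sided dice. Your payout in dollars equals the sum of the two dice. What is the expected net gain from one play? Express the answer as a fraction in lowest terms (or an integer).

Distribution of the sum of the two dice: 2 w.p. 1/36, 3 w.p. 1/18, 4 w.p. 1/12, 5 w.p. 1/9, 6 w.p. 5/36, 7 w.p. 1/6, …
E[payout] = (1/36)·2 + (1/18)·3 + (1/12)·4 + (1/9)·5 + (5/36)·6 + (1/6)·7 + (5/36)·8 + (1/9)·9 + (1/12)·10 + (1/18)·11 + (1/36)·12 = 7
Expected profit = 7 − 2 = 5

$5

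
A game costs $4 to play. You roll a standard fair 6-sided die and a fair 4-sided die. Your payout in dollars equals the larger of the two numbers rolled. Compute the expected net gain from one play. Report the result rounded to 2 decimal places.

-$0.08

Distribution of the larger of the two numbers rolled: 1 w.p. 1/24, 2 w.p. 1/8, 3 w.p. 5/24, 4 w.p. 7/24, 5 w.p. 1/6, 6 w.p. 1/6
E[payout] = (1/24)·1 + (1/8)·2 + (5/24)·3 + (7/24)·4 + (1/6)·5 + (1/6)·6 = 47/12
Expected profit = 47/12 − 4 = -1/12 ≈ -$0.08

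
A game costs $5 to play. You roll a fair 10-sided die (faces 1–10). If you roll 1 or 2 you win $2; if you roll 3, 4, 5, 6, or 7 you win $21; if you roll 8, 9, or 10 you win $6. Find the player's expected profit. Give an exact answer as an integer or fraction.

E[payout] = (1/5)·2 + (3/10)·6 + (1/2)·21 = 127/10
Expected profit = 127/10 − 5 = 77/10

77/10 dollars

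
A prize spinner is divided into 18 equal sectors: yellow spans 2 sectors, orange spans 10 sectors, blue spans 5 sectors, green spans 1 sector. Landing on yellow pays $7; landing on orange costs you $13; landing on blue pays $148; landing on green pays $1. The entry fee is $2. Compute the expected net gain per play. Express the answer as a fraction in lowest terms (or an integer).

E[payout] = (2/18)·7 + (10/18)·(-13) + (5/18)·148 + (1/18)·1 = 625/18
Expected profit = 625/18 − 2 = 589/18

589/18 dollars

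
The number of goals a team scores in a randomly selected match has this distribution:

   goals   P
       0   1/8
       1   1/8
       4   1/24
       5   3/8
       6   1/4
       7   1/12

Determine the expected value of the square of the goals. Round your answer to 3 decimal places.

E[X²] = (1/8)·0 + (1/8)·1 + (1/24)·16 + (3/8)·25 + (1/4)·36 + (1/12)·49
     = 93/4 ≈ 23.250

23.250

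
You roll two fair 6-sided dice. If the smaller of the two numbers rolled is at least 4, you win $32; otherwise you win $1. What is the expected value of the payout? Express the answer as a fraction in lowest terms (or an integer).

35/4 dollars

E[payout] = (3/4)·1 + (1/4)·32 = 35/4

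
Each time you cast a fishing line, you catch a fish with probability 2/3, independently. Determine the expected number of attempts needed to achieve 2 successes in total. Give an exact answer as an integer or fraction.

By linearity (sum of 2 independent geometric waits), E[trials] = 2/p = 2/(2/3) = 3.

3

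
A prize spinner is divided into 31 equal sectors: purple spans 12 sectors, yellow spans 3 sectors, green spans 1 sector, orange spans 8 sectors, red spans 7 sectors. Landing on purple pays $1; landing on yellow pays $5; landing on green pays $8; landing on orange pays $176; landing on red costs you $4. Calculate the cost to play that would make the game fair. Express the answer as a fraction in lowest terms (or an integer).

E[payout] = (12/31)·1 + (3/31)·5 + (1/31)·8 + (8/31)·176 + (7/31)·(-4) = 1415/31
Fair fee = E[payout] = 1415/31

1415/31 dollars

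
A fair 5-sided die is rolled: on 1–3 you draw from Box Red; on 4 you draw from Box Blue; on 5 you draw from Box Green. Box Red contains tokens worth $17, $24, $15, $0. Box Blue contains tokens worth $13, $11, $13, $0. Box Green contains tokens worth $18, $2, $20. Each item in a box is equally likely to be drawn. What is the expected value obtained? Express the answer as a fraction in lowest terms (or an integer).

155/12 dollars

E[X | Box Red] = (17 + 24 + 15 + 0)/4 = 14
E[X | Box Blue] = (13 + 11 + 13 + 0)/4 = 37/4
E[X | Box Green] = (18 + 2 + 20)/3 = 40/3
E[X] = (3/5)·14 + (1/5)·37/4 + (1/5)·40/3 = 155/12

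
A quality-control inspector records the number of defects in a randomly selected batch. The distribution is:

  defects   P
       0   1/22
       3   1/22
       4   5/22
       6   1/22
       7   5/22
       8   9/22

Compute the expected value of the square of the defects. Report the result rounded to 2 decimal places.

43.00

E[X²] = (1/22)·0 + (1/22)·9 + (5/22)·16 + (1/22)·36 + (5/22)·49 + (9/22)·64
     = 43 ≈ 43.00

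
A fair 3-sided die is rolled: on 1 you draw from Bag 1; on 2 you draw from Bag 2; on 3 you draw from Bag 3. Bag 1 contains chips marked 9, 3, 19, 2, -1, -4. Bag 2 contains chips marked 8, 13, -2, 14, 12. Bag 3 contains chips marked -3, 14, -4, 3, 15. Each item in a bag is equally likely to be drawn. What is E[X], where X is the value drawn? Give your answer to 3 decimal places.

E[X | Bag 1] = (9 + 3 + 19 + 2 − 1 − 4)/6 = 14/3
E[X | Bag 2] = (8 + 13 − 2 + 14 + 12)/5 = 9
E[X | Bag 3] = (-3 + 14 − 4 + 3 + 15)/5 = 5
E[X] = (1/3)·14/3 + (1/3)·9 + (1/3)·5 = 56/9 ≈ 6.222

6.222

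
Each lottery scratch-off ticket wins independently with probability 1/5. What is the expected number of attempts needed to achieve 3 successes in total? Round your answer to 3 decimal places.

By linearity (sum of 3 independent geometric waits), E[trials] = 3/p = 3/(1/5) = 15.
≈ 15.000

15.000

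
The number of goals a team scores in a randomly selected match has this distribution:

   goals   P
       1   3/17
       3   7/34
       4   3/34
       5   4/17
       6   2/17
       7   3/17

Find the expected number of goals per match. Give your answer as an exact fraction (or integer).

145/34

E[X] = (3/17)·1 + (7/34)·3 + (3/34)·4 + (4/17)·5 + (2/17)·6 + (3/17)·7
     = 145/34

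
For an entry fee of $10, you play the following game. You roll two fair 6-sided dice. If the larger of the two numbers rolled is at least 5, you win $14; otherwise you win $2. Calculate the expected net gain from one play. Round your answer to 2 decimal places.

E[payout] = (4/9)·2 + (5/9)·14 = 26/3
Expected profit = 26/3 − 10 = -4/3 ≈ -$1.33

-$1.33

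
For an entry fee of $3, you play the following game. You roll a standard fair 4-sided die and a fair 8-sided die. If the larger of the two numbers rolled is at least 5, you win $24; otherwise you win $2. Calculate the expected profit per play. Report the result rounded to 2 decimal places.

$10.00

E[payout] = (1/2)·2 + (1/2)·24 = 13
Expected profit = 13 − 3 = 10 ≈ $10.00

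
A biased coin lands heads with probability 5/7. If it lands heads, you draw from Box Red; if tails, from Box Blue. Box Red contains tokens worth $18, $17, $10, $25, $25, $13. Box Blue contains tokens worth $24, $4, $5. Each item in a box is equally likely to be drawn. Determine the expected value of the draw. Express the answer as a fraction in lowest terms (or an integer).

$16

E[X | Box Red] = (18 + 17 + 10 + 25 + 25 + 13)/6 = 18
E[X | Box Blue] = (24 + 4 + 5)/3 = 11
E[X] = (5/7)·18 + (2/7)·11 = 16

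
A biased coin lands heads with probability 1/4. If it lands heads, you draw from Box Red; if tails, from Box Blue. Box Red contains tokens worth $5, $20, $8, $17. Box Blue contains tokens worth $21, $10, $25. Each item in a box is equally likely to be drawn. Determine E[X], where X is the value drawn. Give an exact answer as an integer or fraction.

137/8 dollars

E[X | Box Red] = (5 + 20 + 8 + 17)/4 = 25/2
E[X | Box Blue] = (21 + 10 + 25)/3 = 56/3
E[X] = (1/4)·25/2 + (3/4)·56/3 = 137/8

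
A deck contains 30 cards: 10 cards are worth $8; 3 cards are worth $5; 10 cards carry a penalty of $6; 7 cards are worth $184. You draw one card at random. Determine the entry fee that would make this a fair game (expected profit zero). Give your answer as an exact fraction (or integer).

441/10 dollars

E[payout] = (10/30)·8 + (3/30)·5 + (10/30)·(-6) + (7/30)·184 = 441/10
Fair fee = E[payout] = 441/10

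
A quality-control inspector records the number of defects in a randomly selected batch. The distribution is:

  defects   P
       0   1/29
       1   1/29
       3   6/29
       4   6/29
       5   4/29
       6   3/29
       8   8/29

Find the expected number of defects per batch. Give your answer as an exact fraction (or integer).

E[X] = (1/29)·0 + (1/29)·1 + (6/29)·3 + (6/29)·4 + (4/29)·5 + (3/29)·6 + (8/29)·8
     = 5

5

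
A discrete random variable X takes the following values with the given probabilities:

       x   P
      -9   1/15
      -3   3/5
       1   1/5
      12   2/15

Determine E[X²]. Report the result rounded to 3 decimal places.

30.200

E[X²] = (1/15)·81 + (3/5)·9 + (1/5)·1 + (2/15)·144
     = 151/5 ≈ 30.200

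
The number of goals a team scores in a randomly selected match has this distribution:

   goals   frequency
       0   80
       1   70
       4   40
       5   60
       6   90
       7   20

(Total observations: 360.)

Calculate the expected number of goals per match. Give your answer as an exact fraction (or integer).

121/36

Total = 360, so P(goals=0) = 80/360, etc.
E[X] = (2/9)·0 + (7/36)·1 + (1/9)·4 + (1/6)·5 + (1/4)·6 + (1/18)·7
     = 121/36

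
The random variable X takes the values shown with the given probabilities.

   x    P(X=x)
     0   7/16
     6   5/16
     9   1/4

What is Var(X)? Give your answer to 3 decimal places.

E[X] = (7/16)·0 + (5/16)·6 + (1/4)·9 = 33/8
E[X²] = (7/16)·0 + (5/16)·36 + (1/4)·81 = 63/2
Var(X) = 63/2 − (33/8)² = 927/64 ≈ 14.484

14.484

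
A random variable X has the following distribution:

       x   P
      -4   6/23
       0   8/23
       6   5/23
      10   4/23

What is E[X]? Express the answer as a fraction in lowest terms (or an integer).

2

E[X] = (6/23)·(-4) + (8/23)·0 + (5/23)·6 + (4/23)·10
     = 2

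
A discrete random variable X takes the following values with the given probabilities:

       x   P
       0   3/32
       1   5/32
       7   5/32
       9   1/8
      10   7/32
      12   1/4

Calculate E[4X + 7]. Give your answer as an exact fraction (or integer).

E[4x+7] = (3/32)·7 + (5/32)·11 + (5/32)·35 + (1/8)·43 + (7/32)·47 + (1/4)·55
     = 149/4

149/4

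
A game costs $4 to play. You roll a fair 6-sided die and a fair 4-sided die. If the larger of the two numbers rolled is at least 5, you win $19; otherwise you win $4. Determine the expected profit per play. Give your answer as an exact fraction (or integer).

E[payout] = (2/3)·4 + (1/3)·19 = 9
Expected profit = 9 − 4 = 5

$5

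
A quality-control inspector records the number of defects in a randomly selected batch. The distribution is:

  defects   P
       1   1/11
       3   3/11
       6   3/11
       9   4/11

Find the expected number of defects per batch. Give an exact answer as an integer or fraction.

64/11

E[X] = (1/11)·1 + (3/11)·3 + (3/11)·6 + (4/11)·9
     = 64/11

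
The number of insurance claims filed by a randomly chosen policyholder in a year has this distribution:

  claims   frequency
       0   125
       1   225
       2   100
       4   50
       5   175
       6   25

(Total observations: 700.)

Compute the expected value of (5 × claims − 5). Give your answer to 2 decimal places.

Total = 700, so P(claims=0) = 125/700, etc.
E[5x-5] = (5/28)·(-5) + (9/28)·0 + (1/7)·5 + (1/14)·15 + (1/4)·20 + (1/28)·25
     = 95/14 ≈ 6.79

6.79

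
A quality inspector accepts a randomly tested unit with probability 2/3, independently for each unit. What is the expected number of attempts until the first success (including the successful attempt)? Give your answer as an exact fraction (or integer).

3/2

For a geometric distribution, E[trials] = 1/p = 1/(2/3) = 3/2.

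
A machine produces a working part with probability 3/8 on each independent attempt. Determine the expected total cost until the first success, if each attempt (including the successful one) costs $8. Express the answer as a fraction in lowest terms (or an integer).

64/3 dollars

E[#attempts] = 1/p = 8/3; E[cost] = 8·8/3 = 64/3.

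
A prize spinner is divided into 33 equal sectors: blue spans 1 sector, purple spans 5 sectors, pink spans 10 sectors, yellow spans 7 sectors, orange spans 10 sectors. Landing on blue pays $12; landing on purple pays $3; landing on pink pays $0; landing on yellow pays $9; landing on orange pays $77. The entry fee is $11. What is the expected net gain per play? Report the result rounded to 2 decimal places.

$15.06

E[payout] = (1/33)·12 + (5/33)·3 + (10/33)·0 + (7/33)·9 + (10/33)·77 = 860/33
Expected profit = 860/33 − 11 = 497/33 ≈ $15.06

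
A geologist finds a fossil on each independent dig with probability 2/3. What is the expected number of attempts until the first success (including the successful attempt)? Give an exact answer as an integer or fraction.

For a geometric distribution, E[trials] = 1/p = 1/(2/3) = 3/2.

3/2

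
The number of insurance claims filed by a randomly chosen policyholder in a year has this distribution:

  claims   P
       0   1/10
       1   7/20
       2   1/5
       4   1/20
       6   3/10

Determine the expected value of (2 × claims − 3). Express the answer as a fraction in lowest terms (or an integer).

5/2

E[2x-3] = (1/10)·(-3) + (7/20)·(-1) + (1/5)·1 + (1/20)·5 + (3/10)·9
     = 5/2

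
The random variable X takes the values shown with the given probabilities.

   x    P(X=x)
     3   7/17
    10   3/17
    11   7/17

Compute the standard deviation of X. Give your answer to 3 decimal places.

E[X] = 128/17, E[X²] = 1210/17
Var(X) = E[X²] − (E[X])² = 1210/17 − 16384/289 = 4186/289
SD(X) = √(4186/289) ≈ 3.806

3.806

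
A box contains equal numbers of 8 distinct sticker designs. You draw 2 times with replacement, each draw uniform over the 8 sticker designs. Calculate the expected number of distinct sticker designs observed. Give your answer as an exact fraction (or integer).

Let Xⱼ=1 if type j appears at least once. P(Xⱼ=1) = 1 − ((8−1)/8)^2 = 15/64.
E[#distinct] = 8·15/64 = 15/8.

15/8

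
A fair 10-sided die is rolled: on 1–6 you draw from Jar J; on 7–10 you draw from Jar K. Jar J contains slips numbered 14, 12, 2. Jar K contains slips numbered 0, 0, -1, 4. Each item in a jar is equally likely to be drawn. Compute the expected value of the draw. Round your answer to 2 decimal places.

5.90

E[X | Jar J] = (14 + 12 + 2)/3 = 28/3
E[X | Jar K] = (0 + 0 − 1 + 4)/4 = 3/4
E[X] = (3/5)·28/3 + (2/5)·3/4 = 59/10 ≈ 5.90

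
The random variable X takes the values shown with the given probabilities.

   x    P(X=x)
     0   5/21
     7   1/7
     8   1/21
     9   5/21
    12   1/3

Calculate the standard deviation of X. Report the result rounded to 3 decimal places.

4.553

E[X] = 158/21, E[X²] = 232/3
Var(X) = E[X²] − (E[X])² = 232/3 − 24964/441 = 9140/441
SD(X) = √(9140/441) ≈ 4.553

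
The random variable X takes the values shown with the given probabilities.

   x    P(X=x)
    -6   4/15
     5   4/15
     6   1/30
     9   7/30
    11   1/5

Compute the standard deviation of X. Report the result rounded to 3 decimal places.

6.530

E[X] = 127/30, E[X²] = 1817/30
Var(X) = E[X²] − (E[X])² = 1817/30 − 16129/900 = 38381/900
SD(X) = √(38381/900) ≈ 6.530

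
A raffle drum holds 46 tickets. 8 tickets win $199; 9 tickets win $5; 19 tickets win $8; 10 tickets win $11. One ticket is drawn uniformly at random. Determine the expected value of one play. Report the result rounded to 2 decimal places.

$41.28

E[payout] = (8/46)·199 + (9/46)·5 + (19/46)·8 + (10/46)·11 = 1899/46
≈ $41.28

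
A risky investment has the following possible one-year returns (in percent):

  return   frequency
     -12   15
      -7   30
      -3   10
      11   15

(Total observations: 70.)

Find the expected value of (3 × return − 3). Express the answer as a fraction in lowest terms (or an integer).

-195/14

Total = 70, so P(return=-12) = 15/70, etc.
E[3x-3] = (3/14)·(-39) + (3/7)·(-24) + (1/7)·(-12) + (3/14)·30
     = -195/14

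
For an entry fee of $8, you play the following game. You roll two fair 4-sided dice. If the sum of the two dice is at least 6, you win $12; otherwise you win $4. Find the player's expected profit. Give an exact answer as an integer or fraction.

-$1

E[payout] = (5/8)·4 + (3/8)·12 = 7
Expected profit = 7 − 8 = -1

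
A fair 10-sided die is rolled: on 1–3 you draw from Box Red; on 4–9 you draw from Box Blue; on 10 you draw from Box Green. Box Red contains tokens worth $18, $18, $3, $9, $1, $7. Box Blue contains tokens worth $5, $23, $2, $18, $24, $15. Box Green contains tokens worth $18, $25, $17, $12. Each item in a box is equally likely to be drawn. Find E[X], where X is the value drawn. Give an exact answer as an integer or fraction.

E[X | Box Red] = (18 + 18 + 3 + 9 + 1 + 7)/6 = 28/3
E[X | Box Blue] = (5 + 23 + 2 + 18 + 24 + 15)/6 = 29/2
E[X | Box Green] = (18 + 25 + 17 + 12)/4 = 18
E[X] = (3/10)·28/3 + (3/5)·29/2 + (1/10)·18 = 133/10

133/10 dollars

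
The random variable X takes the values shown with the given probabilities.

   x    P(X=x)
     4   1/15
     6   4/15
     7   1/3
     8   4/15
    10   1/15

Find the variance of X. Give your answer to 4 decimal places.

1.7333

E[X] = (1/15)·4 + (4/15)·6 + (1/3)·7 + (4/15)·8 + (1/15)·10 = 7
E[X²] = (1/15)·16 + (4/15)·36 + (1/3)·49 + (4/15)·64 + (1/15)·100 = 761/15
Var(X) = 761/15 − (7)² = 26/15 ≈ 1.7333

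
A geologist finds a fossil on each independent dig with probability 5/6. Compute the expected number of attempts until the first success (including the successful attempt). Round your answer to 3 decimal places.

For a geometric distribution, E[trials] = 1/p = 1/(5/6) = 6/5.
≈ 1.200

1.200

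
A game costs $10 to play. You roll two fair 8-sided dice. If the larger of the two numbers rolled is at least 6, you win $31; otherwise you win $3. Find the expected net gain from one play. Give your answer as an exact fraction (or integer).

161/16 dollars

E[payout] = (25/64)·3 + (39/64)·31 = 321/16
Expected profit = 321/16 − 10 = 161/16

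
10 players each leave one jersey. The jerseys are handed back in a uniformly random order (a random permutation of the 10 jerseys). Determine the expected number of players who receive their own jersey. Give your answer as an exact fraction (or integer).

Let Xᵢ = 1 if person i gets their own jersey. For each i, P(Xᵢ=1) = 1/10.
By linearity of expectation, E[X₁+…+X_10] = 10·(1/10) = 1.

1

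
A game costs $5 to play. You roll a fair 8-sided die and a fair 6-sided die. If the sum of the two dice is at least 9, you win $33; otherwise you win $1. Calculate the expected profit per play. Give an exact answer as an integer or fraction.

E[payout] = (9/16)·1 + (7/16)·33 = 15
Expected profit = 15 − 5 = 10

$10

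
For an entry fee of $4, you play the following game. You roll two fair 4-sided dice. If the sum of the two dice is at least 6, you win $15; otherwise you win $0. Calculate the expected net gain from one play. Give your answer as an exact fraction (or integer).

E[payout] = (5/8)·0 + (3/8)·15 = 45/8
Expected profit = 45/8 − 4 = 13/8

13/8 dollars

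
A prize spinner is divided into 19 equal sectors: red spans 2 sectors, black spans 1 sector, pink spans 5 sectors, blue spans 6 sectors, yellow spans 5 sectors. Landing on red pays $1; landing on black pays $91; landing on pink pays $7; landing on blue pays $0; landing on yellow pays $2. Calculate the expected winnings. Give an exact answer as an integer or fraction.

E[payout] = (2/19)·1 + (1/19)·91 + (5/19)·7 + (6/19)·0 + (5/19)·2 = 138/19

138/19 dollars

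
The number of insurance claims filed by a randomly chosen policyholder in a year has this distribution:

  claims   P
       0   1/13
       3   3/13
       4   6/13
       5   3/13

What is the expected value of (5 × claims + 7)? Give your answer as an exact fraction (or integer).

331/13

E[5x+7] = (1/13)·7 + (3/13)·22 + (6/13)·27 + (3/13)·32
     = 331/13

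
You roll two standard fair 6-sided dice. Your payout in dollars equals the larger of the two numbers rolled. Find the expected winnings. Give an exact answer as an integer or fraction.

161/36 dollars

Distribution of the larger of the two numbers rolled: 1 w.p. 1/36, 2 w.p. 1/12, 3 w.p. 5/36, 4 w.p. 7/36, 5 w.p. 1/4, 6 w.p. 11/36
E[payout] = (1/36)·1 + (1/12)·2 + (5/36)·3 + (7/36)·4 + (1/4)·5 + (11/36)·6 = 161/36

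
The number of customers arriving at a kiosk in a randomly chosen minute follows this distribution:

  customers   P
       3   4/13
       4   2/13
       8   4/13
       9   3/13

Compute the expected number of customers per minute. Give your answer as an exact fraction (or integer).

E[X] = (4/13)·3 + (2/13)·4 + (4/13)·8 + (3/13)·9
     = 79/13

79/13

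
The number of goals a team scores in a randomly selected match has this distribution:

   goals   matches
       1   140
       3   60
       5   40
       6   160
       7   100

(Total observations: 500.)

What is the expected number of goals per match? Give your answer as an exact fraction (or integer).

Total = 500, so P(goals=1) = 140/500, etc.
E[X] = (7/25)·1 + (3/25)·3 + (2/25)·5 + (8/25)·6 + (1/5)·7
     = 109/25

109/25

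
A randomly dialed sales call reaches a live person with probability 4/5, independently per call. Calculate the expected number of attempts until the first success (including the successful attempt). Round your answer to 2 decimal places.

For a geometric distribution, E[trials] = 1/p = 1/(4/5) = 5/4.
≈ 1.25

1.25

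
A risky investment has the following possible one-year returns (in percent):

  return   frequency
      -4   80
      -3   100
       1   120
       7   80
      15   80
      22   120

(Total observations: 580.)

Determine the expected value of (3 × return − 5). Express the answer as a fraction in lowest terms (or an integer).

Total = 580, so P(return=-4) = 80/580, etc.
E[3x-5] = (4/29)·(-17) + (5/29)·(-14) + (6/29)·(-2) + (4/29)·16 + (4/29)·40 + (6/29)·61
     = 440/29

440/29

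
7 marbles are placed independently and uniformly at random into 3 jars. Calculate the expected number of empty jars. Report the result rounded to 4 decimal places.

0.1756

Let Xⱼ=1 if jar j is empty. P(Xⱼ=1) = ((3-1)/3)^7 = 128/2187.
By linearity, E[#empty] = 3·128/2187 = 128/729.
≈ 0.1756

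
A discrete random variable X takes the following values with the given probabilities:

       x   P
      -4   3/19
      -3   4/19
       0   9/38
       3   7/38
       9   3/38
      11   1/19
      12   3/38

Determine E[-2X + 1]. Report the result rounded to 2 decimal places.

-2.05

E[-2x+1] = (3/19)·9 + (4/19)·7 + (9/38)·1 + (7/38)·(-5) + (3/38)·(-17) + (1/19)·(-21) + (3/38)·(-23)
     = -39/19 ≈ -2.05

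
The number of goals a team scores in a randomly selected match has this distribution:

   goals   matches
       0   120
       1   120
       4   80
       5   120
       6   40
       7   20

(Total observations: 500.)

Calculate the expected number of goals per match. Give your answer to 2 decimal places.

2.84

Total = 500, so P(goals=0) = 120/500, etc.
E[X] = (6/25)·0 + (6/25)·1 + (4/25)·4 + (6/25)·5 + (2/25)·6 + (1/25)·7
     = 71/25 ≈ 2.84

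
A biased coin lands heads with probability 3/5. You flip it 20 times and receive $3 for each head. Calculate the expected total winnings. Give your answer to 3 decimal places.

E[#heads] = 20·3/5 = 12 (linearity over flips).
E[winnings] = 3·12 = 36.
≈ 36.000

$36.000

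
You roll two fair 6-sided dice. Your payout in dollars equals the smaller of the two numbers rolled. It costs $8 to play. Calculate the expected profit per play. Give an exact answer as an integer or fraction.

Distribution of the smaller of the two numbers rolled: 1 w.p. 11/36, 2 w.p. 1/4, 3 w.p. 7/36, 4 w.p. 5/36, 5 w.p. 1/12, 6 w.p. 1/36
E[payout] = (11/36)·1 + (1/4)·2 + (7/36)·3 + (5/36)·4 + (1/12)·5 + (1/36)·6 = 91/36
Expected profit = 91/36 − 8 = -197/36

-197/36 dollars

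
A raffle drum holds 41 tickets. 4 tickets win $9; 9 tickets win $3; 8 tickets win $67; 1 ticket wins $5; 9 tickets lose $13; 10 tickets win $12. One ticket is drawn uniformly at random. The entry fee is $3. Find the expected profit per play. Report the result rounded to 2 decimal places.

E[payout] = (4/41)·9 + (9/41)·3 + (8/41)·67 + (1/41)·5 + (9/41)·(-13) + (10/41)·12 = 607/41
Expected profit = 607/41 − 3 = 484/41 ≈ $11.80

$11.80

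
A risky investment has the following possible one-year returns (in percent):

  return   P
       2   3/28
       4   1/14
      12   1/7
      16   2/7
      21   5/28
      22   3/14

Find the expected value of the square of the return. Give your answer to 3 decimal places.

E[X²] = (3/28)·4 + (1/14)·16 + (1/7)·144 + (2/7)·256 + (5/28)·441 + (3/14)·484
     = 1111/4 ≈ 277.750

277.750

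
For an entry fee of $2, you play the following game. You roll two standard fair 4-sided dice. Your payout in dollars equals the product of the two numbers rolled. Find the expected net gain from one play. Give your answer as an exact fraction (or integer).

17/4 dollars

Distribution of the product of the two numbers rolled: 1 w.p. 1/16, 2 w.p. 1/8, 3 w.p. 1/8, 4 w.p. 3/16, 6 w.p. 1/8, 8 w.p. 1/8, …
E[payout] = (1/16)·1 + (1/8)·2 + (1/8)·3 + (3/16)·4 + (1/8)·6 + (1/8)·8 + (1/16)·9 + (1/8)·12 + (1/16)·16 = 25/4
Expected profit = 25/4 − 2 = 17/4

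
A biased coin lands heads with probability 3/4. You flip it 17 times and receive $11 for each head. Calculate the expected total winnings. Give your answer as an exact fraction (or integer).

E[#heads] = 17·3/4 = 51/4 (linearity over flips).
E[winnings] = 11·51/4 = 561/4.

561/4 dollars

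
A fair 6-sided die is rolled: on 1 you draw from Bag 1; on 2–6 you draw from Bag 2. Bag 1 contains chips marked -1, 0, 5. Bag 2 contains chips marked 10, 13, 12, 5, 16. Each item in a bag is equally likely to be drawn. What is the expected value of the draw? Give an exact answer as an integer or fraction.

86/9

E[X | Bag 1] = (-1 + 0 + 5)/3 = 4/3
E[X | Bag 2] = (10 + 13 + 12 + 5 + 16)/5 = 56/5
E[X] = (1/6)·4/3 + (5/6)·56/5 = 86/9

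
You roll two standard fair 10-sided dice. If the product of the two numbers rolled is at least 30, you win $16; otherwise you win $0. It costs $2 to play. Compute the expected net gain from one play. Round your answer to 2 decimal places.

E[payout] = (57/100)·0 + (43/100)·16 = 172/25
Expected profit = 172/25 − 2 = 122/25 ≈ $4.88

$4.88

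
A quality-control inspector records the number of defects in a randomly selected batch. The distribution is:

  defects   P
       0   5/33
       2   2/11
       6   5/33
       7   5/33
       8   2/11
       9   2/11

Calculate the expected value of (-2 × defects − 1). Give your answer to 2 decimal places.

E[-2x-1] = (5/33)·(-1) + (2/11)·(-5) + (5/33)·(-13) + (5/33)·(-15) + (2/11)·(-17) + (2/11)·(-19)
     = -391/33 ≈ -11.85

-11.85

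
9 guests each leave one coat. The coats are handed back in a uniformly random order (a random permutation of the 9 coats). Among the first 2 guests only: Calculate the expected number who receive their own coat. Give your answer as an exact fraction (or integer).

2/9

Let Xᵢ = 1 if person i gets their own coat. For each i, P(Xᵢ=1) = 1/9.
By linearity of expectation, E[X₁+…+X_2] = 2·(1/9) = 2/9.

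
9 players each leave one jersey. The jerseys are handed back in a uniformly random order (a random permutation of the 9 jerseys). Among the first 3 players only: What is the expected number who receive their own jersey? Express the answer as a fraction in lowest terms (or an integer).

1/3

Let Xᵢ = 1 if person i gets their own jersey. For each i, P(Xᵢ=1) = 1/9.
By linearity of expectation, E[X₁+…+X_3] = 3·(1/9) = 1/3.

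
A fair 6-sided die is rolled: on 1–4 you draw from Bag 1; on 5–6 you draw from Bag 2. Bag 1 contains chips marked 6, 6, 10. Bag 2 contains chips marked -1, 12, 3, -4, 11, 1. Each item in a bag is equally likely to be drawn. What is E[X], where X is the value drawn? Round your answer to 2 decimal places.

6.11

E[X | Bag 1] = (6 + 6 + 10)/3 = 22/3
E[X | Bag 2] = (-1 + 12 + 3 − 4 + 11 + 1)/6 = 11/3
E[X] = (2/3)·22/3 + (1/3)·11/3 = 55/9 ≈ 6.11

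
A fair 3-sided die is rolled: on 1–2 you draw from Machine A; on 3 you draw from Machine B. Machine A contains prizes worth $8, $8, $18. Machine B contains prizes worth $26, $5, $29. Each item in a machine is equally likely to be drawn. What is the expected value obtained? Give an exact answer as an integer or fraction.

128/9 dollars

E[X | Machine A] = (8 + 8 + 18)/3 = 34/3
E[X | Machine B] = (26 + 5 + 29)/3 = 20
E[X] = (2/3)·34/3 + (1/3)·20 = 128/9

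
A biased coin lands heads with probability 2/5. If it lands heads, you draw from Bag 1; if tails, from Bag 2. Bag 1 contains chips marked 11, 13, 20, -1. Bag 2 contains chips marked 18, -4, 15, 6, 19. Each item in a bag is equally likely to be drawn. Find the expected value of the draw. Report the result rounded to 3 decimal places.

E[X | Bag 1] = (11 + 13 + 20 − 1)/4 = 43/4
E[X | Bag 2] = (18 − 4 + 15 + 6 + 19)/5 = 54/5
E[X] = (2/5)·43/4 + (3/5)·54/5 = 539/50 ≈ 10.780

10.780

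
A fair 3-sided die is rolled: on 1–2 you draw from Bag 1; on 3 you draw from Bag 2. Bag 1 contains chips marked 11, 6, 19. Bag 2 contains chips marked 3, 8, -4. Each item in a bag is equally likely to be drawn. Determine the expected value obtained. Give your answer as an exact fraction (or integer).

79/9

E[X | Bag 1] = (11 + 6 + 19)/3 = 12
E[X | Bag 2] = (3 + 8 − 4)/3 = 7/3
E[X] = (2/3)·12 + (1/3)·7/3 = 79/9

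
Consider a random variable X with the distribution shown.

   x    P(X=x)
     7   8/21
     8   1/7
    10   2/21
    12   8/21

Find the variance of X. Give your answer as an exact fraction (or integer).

E[X] = (8/21)·7 + (1/7)·8 + (2/21)·10 + (8/21)·12 = 28/3
E[X²] = (8/21)·49 + (1/7)·64 + (2/21)·100 + (8/21)·144 = 1936/21
Var(X) = 1936/21 − (28/3)² = 320/63

320/63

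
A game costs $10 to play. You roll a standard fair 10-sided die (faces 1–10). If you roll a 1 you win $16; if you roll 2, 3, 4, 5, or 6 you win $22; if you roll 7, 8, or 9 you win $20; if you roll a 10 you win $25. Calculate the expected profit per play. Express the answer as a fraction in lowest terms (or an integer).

E[payout] = (1/10)·16 + (3/10)·20 + (1/2)·22 + (1/10)·25 = 211/10
Expected profit = 211/10 − 10 = 111/10

111/10 dollars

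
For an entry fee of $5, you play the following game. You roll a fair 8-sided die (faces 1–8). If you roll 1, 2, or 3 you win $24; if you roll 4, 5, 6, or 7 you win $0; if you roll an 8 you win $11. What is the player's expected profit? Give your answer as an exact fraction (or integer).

43/8 dollars

E[payout] = (1/2)·0 + (1/8)·11 + (3/8)·24 = 83/8
Expected profit = 83/8 − 5 = 43/8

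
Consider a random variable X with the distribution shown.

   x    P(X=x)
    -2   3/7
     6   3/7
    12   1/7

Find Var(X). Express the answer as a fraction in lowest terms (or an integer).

1272/49

E[X] = (3/7)·(-2) + (3/7)·6 + (1/7)·12 = 24/7
E[X²] = (3/7)·4 + (3/7)·36 + (1/7)·144 = 264/7
Var(X) = 264/7 − (24/7)² = 1272/49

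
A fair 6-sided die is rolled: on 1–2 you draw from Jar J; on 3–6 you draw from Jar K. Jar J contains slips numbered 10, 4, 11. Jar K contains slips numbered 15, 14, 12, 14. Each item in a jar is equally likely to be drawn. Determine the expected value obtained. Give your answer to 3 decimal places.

11.944

E[X | Jar J] = (10 + 4 + 11)/3 = 25/3
E[X | Jar K] = (15 + 14 + 12 + 14)/4 = 55/4
E[X] = (1/3)·25/3 + (2/3)·55/4 = 215/18 ≈ 11.944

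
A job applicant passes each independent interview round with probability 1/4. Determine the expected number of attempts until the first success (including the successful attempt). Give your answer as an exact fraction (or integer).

4

For a geometric distribution, E[trials] = 1/p = 1/(1/4) = 4.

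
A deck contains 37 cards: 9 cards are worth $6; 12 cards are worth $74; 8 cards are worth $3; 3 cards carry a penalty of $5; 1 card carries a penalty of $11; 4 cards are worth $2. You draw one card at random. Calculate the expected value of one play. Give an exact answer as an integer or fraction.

948/37 dollars

E[payout] = (9/37)·6 + (12/37)·74 + (8/37)·3 + (3/37)·(-5) + (1/37)·(-11) + (4/37)·2 = 948/37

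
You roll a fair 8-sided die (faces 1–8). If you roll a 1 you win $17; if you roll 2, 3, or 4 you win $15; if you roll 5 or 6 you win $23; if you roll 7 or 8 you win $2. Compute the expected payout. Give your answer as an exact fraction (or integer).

E[payout] = (1/4)·2 + (3/8)·15 + (1/8)·17 + (1/4)·23 = 14

$14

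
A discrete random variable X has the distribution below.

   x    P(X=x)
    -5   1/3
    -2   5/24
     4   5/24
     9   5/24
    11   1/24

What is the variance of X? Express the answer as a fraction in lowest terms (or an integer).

4787/144

E[X] = (1/3)·(-5) + (5/24)·(-2) + (5/24)·4 + (5/24)·9 + (1/24)·11 = 13/12
E[X²] = (1/3)·25 + (5/24)·4 + (5/24)·16 + (5/24)·81 + (1/24)·121 = 413/12
Var(X) = 413/12 − (13/12)² = 4787/144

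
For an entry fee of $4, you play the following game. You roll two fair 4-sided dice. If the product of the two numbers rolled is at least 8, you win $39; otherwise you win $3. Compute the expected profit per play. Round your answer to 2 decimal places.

E[payout] = (5/8)·3 + (3/8)·39 = 33/2
Expected profit = 33/2 − 4 = 25/2 ≈ $12.50

$12.50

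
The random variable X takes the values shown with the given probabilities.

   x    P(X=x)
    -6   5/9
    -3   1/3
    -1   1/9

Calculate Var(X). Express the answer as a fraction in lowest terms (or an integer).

272/81

E[X] = (5/9)·(-6) + (1/3)·(-3) + (1/9)·(-1) = -40/9
E[X²] = (5/9)·36 + (1/3)·9 + (1/9)·1 = 208/9
Var(X) = 208/9 − (-40/9)² = 272/81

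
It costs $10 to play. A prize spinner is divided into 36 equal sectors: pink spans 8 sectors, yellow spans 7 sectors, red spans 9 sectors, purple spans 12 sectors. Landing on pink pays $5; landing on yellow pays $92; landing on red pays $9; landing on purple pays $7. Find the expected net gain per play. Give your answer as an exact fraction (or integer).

163/12 dollars

E[payout] = (8/36)·5 + (7/36)·92 + (9/36)·9 + (12/36)·7 = 283/12
Expected profit = 283/12 − 10 = 163/12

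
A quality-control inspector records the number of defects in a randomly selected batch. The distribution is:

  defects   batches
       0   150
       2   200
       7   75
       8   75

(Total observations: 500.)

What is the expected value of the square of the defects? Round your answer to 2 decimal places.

Total = 500, so P(defects=0) = 150/500, etc.
E[X²] = (3/10)·0 + (2/5)·4 + (3/20)·49 + (3/20)·64
     = 371/20 ≈ 18.55

18.55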